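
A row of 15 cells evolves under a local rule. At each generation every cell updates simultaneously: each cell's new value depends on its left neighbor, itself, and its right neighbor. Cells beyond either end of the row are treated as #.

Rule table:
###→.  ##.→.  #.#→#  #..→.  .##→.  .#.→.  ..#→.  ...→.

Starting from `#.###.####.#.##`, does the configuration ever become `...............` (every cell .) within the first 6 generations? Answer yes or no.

yes

.#...#....#.#..
#..........#...
...............
all cells are . at generation 3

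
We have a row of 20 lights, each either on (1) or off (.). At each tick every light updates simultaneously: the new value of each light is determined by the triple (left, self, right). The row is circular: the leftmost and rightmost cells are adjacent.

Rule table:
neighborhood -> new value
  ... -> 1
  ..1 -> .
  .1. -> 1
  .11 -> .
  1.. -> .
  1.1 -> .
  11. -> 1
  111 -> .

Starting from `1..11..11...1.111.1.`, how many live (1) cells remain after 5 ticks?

1...1...1.1.1...1.1.
1.1.1.1.1.1.1.1.1.1.
1.1.1.1.1.1.1.1.1.1.  (fixed point — unchanged through tick 5)
count of 1: 10

10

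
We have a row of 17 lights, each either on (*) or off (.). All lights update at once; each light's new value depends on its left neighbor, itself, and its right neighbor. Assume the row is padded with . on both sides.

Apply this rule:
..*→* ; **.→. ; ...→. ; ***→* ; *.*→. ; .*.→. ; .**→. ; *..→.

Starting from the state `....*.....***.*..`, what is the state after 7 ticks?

...*.............

...*.....*.*.....
..*.....*........
.*.....*.........
*.....*..........
.....*...........
....*............
...*.............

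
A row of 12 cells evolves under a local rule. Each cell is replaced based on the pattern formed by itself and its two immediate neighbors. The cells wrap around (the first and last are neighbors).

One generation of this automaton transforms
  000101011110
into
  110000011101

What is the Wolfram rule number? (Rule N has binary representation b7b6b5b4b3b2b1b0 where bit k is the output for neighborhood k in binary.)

position 8: 111 → 1  (bit 7 = 1)
position 10: 110 → 0  (bit 6 = 0)
position 4: 101 → 0  (bit 5 = 0)
position 11: 100 → 1  (bit 4 = 1)
position 7: 011 → 1  (bit 3 = 1)
position 3: 010 → 0  (bit 2 = 0)
position 2: 001 → 0  (bit 1 = 0)
position 0: 000 → 1  (bit 0 = 1)
bits b7..b0 = 10011001 = 153

153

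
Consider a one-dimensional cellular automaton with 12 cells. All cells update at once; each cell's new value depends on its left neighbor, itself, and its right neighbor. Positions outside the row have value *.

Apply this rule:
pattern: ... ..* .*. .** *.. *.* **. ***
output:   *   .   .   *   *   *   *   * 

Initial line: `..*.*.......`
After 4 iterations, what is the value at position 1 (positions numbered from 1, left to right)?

*

*..*.******.
**..********
***.********
************
position 1 holds *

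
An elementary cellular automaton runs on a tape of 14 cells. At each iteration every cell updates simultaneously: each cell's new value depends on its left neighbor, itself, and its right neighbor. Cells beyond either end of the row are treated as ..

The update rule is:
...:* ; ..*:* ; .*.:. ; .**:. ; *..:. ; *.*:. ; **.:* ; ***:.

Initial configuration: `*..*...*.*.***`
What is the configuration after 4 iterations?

*....*******..

..*..**......*
**..*.*.*****.
.*.*........*.
*....*******..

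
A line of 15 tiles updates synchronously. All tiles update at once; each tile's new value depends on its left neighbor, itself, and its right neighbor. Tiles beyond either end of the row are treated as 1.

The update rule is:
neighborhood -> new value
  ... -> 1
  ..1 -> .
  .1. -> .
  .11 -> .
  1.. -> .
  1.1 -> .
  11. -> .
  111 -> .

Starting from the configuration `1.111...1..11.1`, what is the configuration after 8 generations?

generation 1: ......1........
generation 2: .1111...111111.
generation 3: ......1........  (repeats generation 1; period 2)
generation 8: .1111...111111.

.1111...111111.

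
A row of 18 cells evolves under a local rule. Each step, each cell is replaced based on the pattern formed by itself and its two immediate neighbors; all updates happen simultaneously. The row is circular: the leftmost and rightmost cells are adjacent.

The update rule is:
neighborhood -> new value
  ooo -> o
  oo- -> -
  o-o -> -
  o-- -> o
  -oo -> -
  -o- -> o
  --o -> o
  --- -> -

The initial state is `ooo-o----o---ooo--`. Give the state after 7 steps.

o-o----o----ooo---

step 1: -o--oo--ooo-o-o-oo
step 2: -ooo--oo-o--o-o---
step 3: o-o-oo---oooo-oo--
step 4: o-o---o-o-oo----oo
step 5: --oo-oo-o---o--o-o
step 6: oo------oo-ooooo-o
step 7: o-o----o----ooo---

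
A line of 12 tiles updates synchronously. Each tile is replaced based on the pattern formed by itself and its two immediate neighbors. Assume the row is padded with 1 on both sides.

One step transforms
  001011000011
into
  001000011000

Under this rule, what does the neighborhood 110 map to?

At position 5 the neighborhood is 110; the next row has 0 there.

0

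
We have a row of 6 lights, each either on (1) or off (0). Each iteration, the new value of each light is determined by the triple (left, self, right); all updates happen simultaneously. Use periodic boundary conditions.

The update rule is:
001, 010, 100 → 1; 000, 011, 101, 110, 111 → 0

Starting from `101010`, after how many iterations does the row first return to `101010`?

1

iteration 1: 101010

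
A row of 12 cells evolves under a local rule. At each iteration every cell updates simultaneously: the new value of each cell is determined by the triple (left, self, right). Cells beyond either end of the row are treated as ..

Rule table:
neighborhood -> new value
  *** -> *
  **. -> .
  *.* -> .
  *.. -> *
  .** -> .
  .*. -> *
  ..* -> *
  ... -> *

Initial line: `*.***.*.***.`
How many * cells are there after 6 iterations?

*..*..*..*.*
**********.*
.********..*
*.******.***
*..****...*.
***.**.*****
count of *: 10

10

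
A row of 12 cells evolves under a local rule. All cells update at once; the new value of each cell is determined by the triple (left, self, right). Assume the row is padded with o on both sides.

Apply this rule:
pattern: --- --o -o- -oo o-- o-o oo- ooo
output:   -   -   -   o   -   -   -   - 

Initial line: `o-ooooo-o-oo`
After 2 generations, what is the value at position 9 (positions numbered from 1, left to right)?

-

--o-------o-
------------
position 9 holds -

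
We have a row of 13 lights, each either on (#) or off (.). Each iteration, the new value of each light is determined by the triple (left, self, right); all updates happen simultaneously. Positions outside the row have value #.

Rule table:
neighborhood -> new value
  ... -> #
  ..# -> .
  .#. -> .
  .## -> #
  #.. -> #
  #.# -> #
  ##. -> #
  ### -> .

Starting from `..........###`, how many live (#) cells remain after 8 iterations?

#########.#..
........##.#.
#######.###.#
......###.###
#####.#.###..
....##.##.##.
###.#########
..###........
count of #: 3

3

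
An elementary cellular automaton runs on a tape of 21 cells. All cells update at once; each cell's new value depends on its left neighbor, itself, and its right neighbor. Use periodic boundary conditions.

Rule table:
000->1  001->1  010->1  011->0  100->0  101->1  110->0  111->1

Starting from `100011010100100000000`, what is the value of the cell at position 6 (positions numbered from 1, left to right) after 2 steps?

1

101100111101101111111
010001011010010111111
position 6 holds 1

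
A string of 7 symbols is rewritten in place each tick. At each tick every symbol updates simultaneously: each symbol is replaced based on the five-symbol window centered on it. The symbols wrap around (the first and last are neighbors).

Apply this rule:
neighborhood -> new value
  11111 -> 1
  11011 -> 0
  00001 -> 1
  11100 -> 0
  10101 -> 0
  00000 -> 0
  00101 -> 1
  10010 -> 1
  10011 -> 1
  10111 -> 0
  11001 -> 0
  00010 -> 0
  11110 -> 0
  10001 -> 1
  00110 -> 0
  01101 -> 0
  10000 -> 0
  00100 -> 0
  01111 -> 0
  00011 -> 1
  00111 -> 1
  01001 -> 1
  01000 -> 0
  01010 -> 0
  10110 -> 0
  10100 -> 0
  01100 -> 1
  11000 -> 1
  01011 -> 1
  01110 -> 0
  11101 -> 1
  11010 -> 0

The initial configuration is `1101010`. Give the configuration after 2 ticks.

0000001
0000100

0000100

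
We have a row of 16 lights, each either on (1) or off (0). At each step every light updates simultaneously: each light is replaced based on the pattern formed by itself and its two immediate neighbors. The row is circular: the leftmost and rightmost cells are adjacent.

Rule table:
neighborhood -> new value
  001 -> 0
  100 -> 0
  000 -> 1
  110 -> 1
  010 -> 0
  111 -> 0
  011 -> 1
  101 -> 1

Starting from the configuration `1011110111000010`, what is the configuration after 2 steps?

1110010110111000

step 1: 0110011101011001
step 2: 1110010110111000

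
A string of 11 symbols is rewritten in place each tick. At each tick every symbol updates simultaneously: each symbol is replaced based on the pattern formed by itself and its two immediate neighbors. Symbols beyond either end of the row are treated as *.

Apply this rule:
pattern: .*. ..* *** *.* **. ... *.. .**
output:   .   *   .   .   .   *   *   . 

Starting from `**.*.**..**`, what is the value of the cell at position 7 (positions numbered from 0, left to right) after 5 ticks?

*

.......**..
*******..**
.......**..  (repeats tick 1; period 2)
tick 5: .......**..
position 7 holds *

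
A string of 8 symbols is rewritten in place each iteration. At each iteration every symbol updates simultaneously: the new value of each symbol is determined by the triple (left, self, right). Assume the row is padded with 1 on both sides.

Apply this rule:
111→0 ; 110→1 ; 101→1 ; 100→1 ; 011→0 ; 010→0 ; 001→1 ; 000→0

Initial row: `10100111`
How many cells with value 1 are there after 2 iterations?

5

11011000
01101101
count of 1: 5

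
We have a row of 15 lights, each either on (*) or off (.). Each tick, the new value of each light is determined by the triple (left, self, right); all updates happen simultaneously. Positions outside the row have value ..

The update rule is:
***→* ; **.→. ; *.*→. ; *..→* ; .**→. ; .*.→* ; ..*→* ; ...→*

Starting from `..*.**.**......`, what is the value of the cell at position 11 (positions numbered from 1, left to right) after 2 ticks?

*

tick 1: ***......******
tick 2: .*.******.****.
position 11 holds *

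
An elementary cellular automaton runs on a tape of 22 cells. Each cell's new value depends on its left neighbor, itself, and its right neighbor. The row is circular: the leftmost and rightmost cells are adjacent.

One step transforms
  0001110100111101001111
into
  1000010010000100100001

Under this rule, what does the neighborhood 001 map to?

0

At position 2 the neighborhood is 001; the next row has 0 there.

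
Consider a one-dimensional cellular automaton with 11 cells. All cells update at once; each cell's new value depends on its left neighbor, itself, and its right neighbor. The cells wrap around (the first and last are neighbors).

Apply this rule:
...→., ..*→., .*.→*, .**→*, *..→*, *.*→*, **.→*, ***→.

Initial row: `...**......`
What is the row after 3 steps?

...***.....
...*.**....
...*****...

...*****...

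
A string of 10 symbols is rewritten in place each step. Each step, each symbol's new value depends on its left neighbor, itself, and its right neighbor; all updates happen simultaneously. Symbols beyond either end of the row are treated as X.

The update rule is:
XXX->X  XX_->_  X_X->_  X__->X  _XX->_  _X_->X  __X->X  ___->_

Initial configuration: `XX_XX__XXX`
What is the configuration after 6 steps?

X__XX_XXXX

X____XX_XX
_X__X____X
_XXXXX__X_
__XXX_XXX_
XX_X___X__
X__XX_XXXX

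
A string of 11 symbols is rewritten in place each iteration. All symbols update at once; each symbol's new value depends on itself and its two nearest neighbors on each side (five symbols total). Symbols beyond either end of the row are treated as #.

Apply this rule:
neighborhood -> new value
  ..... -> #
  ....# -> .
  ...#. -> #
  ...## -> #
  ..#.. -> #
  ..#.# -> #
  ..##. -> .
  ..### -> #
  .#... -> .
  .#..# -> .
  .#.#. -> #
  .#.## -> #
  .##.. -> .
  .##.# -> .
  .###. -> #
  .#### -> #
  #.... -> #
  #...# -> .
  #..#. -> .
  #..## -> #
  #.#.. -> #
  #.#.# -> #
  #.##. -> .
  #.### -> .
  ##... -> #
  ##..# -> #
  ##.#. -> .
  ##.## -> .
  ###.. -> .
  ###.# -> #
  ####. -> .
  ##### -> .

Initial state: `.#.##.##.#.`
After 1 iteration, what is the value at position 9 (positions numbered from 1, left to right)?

iteration 1: .##......##
position 9 holds .

.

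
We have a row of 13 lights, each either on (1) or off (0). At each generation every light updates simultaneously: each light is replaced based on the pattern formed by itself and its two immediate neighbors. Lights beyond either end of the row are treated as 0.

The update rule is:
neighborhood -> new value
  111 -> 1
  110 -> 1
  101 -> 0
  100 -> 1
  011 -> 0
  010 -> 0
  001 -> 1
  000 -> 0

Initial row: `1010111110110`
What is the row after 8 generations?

0010101010101

0000011110011
0000101111101
0001000111100
0010101011110
0100000001111
1010000010111
0001000100011
0010101010101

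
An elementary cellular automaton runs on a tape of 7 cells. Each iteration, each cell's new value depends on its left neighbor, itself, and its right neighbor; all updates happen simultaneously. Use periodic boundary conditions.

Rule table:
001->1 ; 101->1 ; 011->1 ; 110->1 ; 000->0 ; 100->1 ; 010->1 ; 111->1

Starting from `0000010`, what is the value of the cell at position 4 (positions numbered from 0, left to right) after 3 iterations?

0000111
1001111
1111111
position 4 holds 1

1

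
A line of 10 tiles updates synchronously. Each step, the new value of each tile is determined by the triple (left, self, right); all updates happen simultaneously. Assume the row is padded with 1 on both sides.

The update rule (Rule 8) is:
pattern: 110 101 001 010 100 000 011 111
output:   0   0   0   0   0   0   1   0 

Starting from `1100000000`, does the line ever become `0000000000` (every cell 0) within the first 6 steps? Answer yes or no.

yes

0000000000
all cells are 0 at step 1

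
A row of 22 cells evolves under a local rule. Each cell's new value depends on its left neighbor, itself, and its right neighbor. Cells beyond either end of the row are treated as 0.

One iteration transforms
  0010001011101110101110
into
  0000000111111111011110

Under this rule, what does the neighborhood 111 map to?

At position 9 the neighborhood is 111; the next row has 1 there.

1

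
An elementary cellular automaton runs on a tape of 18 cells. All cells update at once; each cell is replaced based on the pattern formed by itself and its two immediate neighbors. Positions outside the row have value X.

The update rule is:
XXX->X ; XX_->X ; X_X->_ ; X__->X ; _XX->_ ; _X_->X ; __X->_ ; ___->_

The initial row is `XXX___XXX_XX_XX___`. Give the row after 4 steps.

XXXX___XX__X__XX__
XXXXX___XX_XX__XX_
XXXXXX___X__XX__X_
XXXXXXX__XX__XX_X_

XXXXXXX__XX__XX_X_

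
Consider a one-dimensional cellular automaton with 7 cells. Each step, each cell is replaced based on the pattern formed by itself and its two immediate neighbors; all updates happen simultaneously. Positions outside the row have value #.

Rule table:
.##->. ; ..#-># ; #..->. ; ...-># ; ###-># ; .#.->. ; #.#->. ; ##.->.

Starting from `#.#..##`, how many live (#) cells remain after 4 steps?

3

....#.#
.###...
..#..##
.#..#.#
count of #: 3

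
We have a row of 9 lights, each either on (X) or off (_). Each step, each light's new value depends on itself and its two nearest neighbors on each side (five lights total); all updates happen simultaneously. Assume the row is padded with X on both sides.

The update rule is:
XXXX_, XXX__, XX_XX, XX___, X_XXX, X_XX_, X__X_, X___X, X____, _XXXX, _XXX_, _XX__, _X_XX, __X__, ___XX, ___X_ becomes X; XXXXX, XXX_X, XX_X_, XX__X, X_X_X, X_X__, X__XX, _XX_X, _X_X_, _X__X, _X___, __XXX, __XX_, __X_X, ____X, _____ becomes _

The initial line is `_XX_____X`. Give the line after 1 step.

XXXXX__X_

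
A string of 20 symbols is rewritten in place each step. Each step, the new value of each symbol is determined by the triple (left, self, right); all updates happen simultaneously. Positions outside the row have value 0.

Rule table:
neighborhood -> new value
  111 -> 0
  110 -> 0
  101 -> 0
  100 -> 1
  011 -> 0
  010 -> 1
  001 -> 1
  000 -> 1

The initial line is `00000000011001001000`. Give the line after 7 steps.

step 1: 11111111100111111111
step 2: 00000000011000000000
step 3: 11111111100111111111  (repeats step 1; period 2)
step 7: 11111111100111111111

11111111100111111111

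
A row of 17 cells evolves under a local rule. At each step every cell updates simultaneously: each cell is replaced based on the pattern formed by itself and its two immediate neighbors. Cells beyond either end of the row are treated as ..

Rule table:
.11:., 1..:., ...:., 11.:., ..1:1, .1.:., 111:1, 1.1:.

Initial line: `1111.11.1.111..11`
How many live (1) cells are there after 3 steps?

2

.11........1..1..
1.........1..1...
.........1..1....
count of 1: 2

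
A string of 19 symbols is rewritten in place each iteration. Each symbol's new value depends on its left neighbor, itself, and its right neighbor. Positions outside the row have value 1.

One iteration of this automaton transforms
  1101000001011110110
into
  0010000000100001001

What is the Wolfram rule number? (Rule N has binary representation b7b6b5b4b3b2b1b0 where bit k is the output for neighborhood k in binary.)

position 0: 111 → 0  (bit 7 = 0)
position 1: 110 → 0  (bit 6 = 0)
position 2: 101 → 1  (bit 5 = 1)
position 4: 100 → 0  (bit 4 = 0)
position 11: 011 → 0  (bit 3 = 0)
position 3: 010 → 0  (bit 2 = 0)
position 8: 001 → 0  (bit 1 = 0)
position 5: 000 → 0  (bit 0 = 0)
bits b7..b0 = 00100000 = 32

32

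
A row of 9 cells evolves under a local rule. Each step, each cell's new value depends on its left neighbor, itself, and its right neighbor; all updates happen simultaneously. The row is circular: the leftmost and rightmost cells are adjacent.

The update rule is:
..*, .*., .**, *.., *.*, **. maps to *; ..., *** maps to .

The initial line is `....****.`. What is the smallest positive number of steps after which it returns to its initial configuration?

6

step 1: ...**..**
step 2: *.*******
step 3: ***......
step 4: *.**....*
step 5: *****..**
step 6: ....****.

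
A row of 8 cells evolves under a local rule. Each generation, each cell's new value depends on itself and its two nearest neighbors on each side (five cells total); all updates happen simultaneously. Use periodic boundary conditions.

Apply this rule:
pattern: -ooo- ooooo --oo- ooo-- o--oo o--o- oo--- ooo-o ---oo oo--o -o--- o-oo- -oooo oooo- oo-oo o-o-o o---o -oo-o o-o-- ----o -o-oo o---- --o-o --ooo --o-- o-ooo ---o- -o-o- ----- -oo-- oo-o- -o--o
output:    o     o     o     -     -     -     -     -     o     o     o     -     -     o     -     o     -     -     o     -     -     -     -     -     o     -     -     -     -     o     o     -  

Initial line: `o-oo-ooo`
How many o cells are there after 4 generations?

2

-------o
o------o
o-----oo
-----o-o
count of o: 2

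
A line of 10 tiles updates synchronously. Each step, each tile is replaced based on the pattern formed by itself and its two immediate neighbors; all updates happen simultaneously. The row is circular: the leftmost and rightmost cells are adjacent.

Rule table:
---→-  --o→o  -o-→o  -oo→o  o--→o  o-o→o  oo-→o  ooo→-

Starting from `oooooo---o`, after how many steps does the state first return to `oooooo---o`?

-----oo-oo
o---oooooo
oo-oo-----
oooooo---o

4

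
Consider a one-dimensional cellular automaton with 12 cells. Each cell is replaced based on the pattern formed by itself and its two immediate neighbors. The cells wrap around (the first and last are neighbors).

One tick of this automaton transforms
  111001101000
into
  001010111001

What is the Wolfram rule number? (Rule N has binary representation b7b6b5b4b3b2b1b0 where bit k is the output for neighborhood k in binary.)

102

position 1: 111 → 0  (bit 7 = 0)
position 2: 110 → 1  (bit 6 = 1)
position 7: 101 → 1  (bit 5 = 1)
position 3: 100 → 0  (bit 4 = 0)
position 0: 011 → 0  (bit 3 = 0)
position 8: 010 → 1  (bit 2 = 1)
position 4: 001 → 1  (bit 1 = 1)
position 10: 000 → 0  (bit 0 = 0)
bits b7..b0 = 01100110 = 102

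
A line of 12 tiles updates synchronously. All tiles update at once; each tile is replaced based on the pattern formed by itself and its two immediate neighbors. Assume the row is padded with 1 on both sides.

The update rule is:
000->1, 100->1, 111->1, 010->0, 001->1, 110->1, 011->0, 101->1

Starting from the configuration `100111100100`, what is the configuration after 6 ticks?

tick 1: 111011111011
tick 2: 111101111101
tick 3: 111110111110
tick 4: 111111011111
tick 5: 111111101111
tick 6: 111111110111

111111110111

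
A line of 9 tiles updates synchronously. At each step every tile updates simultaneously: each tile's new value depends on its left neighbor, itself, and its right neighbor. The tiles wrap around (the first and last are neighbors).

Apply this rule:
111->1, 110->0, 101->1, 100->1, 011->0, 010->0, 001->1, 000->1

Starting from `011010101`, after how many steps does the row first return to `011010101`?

2

100101010
011010101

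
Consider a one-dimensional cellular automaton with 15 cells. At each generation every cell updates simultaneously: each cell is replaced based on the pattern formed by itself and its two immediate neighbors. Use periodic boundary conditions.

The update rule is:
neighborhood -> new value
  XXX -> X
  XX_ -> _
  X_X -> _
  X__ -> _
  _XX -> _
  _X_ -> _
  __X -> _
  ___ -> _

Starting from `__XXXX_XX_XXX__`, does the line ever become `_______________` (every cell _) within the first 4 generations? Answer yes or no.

generation 1: ___XX______X___
generation 2: _______________
all cells are _ at generation 2

yes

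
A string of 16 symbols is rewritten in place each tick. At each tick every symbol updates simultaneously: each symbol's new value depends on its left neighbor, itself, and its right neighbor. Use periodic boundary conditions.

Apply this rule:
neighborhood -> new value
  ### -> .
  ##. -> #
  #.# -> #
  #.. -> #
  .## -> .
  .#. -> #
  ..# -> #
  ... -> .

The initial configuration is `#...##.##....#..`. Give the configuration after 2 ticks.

##.#.##.##..####
.####.##.###....

.####.##.###....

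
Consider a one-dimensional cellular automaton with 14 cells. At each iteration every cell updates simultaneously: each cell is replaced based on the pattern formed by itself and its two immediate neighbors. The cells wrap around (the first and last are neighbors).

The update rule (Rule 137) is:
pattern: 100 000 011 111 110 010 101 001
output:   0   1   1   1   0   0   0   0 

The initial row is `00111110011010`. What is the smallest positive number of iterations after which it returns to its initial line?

12

10111100010000
00111001000110
10110000010100
00100111000000
10000110011111
00110100011111
00100001011110
10001100011100
00101001011000
10000000010011
00111111000011
00111110011010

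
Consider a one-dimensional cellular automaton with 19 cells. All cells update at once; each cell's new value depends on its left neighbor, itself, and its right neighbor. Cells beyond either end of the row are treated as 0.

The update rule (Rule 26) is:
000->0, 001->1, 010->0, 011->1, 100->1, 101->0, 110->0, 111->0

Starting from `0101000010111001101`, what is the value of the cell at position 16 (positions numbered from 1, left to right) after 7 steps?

1

1000100100100111000
0101011011011100100
1000010010010011010
0100101101101110001
1011001001001001010
0010110110110110001
0100100100100101010
position 16 holds 1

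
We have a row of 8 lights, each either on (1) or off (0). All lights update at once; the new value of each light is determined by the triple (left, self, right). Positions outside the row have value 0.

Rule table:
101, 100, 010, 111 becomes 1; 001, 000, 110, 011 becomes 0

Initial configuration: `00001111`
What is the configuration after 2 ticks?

00000001

tick 1: 00000110
tick 2: 00000001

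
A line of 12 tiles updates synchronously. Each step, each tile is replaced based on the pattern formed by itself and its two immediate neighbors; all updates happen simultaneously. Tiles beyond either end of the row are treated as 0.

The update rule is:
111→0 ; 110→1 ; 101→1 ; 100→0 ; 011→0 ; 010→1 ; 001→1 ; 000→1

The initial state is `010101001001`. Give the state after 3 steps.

111110110111

111111011011
000001101101
111110110111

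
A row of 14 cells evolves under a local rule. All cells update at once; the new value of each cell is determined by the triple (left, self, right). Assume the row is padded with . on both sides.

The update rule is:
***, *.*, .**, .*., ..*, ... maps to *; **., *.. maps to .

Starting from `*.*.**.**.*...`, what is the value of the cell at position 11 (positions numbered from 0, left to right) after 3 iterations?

*

*****.**.**.**
****.**.**.**.
***.**.**.**..
position 11 holds *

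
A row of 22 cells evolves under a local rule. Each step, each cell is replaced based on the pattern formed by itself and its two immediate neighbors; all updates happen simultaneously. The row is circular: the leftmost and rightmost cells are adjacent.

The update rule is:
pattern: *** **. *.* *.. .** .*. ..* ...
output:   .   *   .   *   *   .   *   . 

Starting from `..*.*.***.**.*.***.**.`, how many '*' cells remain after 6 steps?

10

.*....*.*.**...*.*.***
..*..*....***.*....*.*
**.**.*..**.*..*..*...
**.**..****..**.**.*.*
.*.*****..*****.**...*
...*...****...*.***.*.
count of *: 10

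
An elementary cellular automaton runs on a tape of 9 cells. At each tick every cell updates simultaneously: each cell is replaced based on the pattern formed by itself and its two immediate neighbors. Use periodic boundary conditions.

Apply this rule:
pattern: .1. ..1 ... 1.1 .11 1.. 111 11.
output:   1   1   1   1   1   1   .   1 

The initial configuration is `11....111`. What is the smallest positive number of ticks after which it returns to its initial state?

.111111..
11....111

2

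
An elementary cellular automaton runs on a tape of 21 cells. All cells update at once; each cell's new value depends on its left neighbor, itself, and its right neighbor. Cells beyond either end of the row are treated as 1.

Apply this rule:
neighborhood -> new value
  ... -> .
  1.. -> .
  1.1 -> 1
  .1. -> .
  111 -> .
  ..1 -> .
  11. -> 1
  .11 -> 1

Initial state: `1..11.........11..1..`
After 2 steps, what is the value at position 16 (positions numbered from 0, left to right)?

1..11.........11.....
1..11.........11.....
position 16 holds .

.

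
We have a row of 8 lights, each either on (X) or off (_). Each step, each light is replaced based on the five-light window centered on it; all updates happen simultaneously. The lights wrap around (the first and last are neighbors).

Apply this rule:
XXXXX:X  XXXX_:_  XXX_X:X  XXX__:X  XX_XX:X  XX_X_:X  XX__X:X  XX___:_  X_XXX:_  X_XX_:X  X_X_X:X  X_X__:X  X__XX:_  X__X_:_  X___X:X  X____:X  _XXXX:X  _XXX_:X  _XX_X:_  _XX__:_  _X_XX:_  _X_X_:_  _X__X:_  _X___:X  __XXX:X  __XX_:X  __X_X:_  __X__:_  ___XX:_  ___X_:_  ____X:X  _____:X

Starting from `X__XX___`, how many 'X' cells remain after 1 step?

___X__X_
count of X: 2

2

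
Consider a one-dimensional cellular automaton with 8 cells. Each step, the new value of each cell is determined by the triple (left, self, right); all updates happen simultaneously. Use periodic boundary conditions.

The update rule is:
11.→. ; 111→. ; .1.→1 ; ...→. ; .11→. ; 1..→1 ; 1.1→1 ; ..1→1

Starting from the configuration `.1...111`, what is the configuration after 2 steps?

...111.1

step 1: 111.1...
step 2: ...111.1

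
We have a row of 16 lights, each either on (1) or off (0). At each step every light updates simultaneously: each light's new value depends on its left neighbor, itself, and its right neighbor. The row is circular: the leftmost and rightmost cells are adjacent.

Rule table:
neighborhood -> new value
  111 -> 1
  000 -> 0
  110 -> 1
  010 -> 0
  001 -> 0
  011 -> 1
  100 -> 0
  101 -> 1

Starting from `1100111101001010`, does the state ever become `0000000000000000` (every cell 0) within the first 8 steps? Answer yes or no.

no

1100111110000101
1100111110000011
1100111110000011  (fixed point — unchanged through step 8)
step 8 is 1100111110000011, still not uniform 0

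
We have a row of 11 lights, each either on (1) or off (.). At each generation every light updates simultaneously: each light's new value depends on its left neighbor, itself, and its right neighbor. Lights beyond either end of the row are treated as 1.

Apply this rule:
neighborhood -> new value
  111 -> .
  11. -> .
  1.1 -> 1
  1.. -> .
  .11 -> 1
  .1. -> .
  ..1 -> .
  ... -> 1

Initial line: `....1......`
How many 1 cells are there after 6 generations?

4

.11...1111.
11..1.1...1
.....1..1.1
.111.....11
11...111.1.
...1.1..1.1
count of 1: 4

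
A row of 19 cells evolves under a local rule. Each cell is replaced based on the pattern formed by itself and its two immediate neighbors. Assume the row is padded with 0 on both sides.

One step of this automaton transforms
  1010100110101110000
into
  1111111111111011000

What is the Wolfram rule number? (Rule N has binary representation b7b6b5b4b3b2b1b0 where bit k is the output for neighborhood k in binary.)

position 13: 111 → 0  (bit 7 = 0)
position 8: 110 → 1  (bit 6 = 1)
position 1: 101 → 1  (bit 5 = 1)
position 5: 100 → 1  (bit 4 = 1)
position 7: 011 → 1  (bit 3 = 1)
position 0: 010 → 1  (bit 2 = 1)
position 6: 001 → 1  (bit 1 = 1)
position 16: 000 → 0  (bit 0 = 0)
bits b7..b0 = 01111110 = 126

126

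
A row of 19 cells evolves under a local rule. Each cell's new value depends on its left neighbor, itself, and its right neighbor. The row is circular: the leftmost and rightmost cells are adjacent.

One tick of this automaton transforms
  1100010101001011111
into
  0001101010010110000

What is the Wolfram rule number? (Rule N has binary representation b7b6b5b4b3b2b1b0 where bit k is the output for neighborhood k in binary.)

position 0: 111 → 0  (bit 7 = 0)
position 1: 110 → 0  (bit 6 = 0)
position 6: 101 → 1  (bit 5 = 1)
position 2: 100 → 0  (bit 4 = 0)
position 14: 011 → 1  (bit 3 = 1)
position 5: 010 → 0  (bit 2 = 0)
position 4: 001 → 1  (bit 1 = 1)
position 3: 000 → 1  (bit 0 = 1)
bits b7..b0 = 00101011 = 43

43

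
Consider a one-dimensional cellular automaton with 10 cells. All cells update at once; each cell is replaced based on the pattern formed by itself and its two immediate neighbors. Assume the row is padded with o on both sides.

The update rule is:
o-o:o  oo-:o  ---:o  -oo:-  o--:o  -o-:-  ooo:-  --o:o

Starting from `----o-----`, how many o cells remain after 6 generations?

2

generation 1: oooo-ooooo
generation 2: ---oo-----
generation 3: ooo-oooooo
generation 4: --oo------
generation 5: oo-ooooooo
generation 6: -oo-------
count of o: 2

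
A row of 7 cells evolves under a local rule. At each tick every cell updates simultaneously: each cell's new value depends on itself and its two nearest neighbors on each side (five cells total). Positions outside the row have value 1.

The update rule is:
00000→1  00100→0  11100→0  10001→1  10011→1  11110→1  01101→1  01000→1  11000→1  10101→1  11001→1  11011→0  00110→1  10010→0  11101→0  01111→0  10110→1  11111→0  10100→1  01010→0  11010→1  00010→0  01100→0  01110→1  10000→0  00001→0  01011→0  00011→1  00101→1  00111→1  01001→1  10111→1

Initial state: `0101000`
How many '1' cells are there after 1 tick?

1101111
count of 1: 6

6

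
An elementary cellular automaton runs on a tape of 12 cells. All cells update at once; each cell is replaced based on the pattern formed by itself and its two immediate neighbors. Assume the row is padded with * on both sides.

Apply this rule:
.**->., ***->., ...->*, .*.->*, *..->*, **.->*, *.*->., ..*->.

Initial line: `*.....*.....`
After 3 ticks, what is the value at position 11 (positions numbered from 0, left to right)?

*****.*****.
....*.....*.
***.*****.*.
position 11 holds .

.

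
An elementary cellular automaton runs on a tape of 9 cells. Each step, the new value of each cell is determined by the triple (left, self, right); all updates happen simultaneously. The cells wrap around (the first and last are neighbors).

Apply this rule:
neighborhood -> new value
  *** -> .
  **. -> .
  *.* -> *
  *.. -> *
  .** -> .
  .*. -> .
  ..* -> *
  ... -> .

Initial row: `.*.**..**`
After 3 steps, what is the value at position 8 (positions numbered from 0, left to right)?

.

step 1: *.*..**..
step 2: .*.**..**  (repeats step 0; period 2)
step 3: *.*..**..
position 8 holds .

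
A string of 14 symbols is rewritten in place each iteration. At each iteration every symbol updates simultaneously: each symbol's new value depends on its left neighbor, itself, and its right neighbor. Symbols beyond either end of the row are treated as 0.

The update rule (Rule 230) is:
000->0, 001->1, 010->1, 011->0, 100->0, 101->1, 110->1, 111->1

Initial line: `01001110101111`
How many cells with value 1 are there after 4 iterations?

iteration 1: 11010111110111
iteration 2: 01111011111011
iteration 3: 10111101111101
iteration 4: 11011110111111
count of 1: 12

12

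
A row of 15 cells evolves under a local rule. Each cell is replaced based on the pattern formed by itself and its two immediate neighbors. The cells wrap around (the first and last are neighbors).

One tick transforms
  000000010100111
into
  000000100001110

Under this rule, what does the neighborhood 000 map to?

At position 1 the neighborhood is 000; the next row has 0 there.

0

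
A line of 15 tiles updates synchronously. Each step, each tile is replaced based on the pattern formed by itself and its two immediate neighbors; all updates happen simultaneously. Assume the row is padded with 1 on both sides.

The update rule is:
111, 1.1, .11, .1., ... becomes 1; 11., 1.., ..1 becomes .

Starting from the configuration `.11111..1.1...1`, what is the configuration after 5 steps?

11111...111.1.1
1111..1.11.1111
111...111.11111
11..1.11.111111
1...111.1111111

1...111.1111111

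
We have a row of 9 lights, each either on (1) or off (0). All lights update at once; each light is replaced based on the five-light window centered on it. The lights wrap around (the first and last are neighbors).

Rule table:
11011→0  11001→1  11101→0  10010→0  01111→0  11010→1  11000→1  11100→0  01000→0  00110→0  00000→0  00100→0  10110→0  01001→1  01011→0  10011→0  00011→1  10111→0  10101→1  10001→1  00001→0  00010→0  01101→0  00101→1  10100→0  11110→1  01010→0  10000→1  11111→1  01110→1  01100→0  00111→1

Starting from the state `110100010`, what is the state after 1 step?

001001010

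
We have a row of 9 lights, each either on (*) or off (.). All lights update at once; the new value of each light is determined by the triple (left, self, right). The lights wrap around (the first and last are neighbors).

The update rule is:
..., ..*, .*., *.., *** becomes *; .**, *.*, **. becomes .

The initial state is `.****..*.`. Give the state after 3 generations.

******.*.

*.**.****
......***
******.*.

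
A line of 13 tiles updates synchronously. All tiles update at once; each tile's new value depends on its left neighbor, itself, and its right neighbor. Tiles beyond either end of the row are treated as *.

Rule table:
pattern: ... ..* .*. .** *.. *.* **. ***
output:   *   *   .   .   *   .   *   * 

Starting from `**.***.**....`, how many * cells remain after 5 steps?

**..**..*****
****.***.****
****..**..***
******.***.**
******..**..*
count of *: 9

9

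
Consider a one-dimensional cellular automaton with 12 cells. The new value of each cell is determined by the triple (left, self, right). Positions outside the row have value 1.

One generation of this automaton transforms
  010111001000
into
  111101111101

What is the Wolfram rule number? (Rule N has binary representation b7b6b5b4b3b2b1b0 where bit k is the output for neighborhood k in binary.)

position 4: 111 → 0  (bit 7 = 0)
position 5: 110 → 1  (bit 6 = 1)
position 0: 101 → 1  (bit 5 = 1)
position 6: 100 → 1  (bit 4 = 1)
position 3: 011 → 1  (bit 3 = 1)
position 1: 010 → 1  (bit 2 = 1)
position 7: 001 → 1  (bit 1 = 1)
position 10: 000 → 0  (bit 0 = 0)
bits b7..b0 = 01111110 = 126

126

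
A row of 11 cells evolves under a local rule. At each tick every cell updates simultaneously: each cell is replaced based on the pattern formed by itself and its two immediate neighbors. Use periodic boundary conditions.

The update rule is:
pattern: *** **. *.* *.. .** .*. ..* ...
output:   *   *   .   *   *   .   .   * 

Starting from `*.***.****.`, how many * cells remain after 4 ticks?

..***.****.
*.***.*****
*.***.*****  (fixed point — unchanged through tick 4)
count of *: 9

9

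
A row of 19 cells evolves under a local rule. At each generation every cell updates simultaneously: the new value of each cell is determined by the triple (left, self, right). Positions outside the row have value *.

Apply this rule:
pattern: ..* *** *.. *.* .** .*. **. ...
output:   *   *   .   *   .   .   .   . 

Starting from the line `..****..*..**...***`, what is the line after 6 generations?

.*.**..*..*....*.**
*.*...*..*....*.*.*
.*...*..*....*.*.*.
*...*..*....*.*.*.*
...*..*....*.*.*.*.
..*..*....*.*.*.*.*

..*..*....*.*.*.*.*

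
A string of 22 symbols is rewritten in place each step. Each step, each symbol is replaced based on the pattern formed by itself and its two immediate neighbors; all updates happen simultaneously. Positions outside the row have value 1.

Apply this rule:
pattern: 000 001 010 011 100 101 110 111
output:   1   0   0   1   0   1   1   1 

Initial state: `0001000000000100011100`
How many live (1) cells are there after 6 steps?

step 1: 0100011111110001011100
step 2: 1001011111110100111100
step 3: 1000111111111000111100
step 4: 1010111111111010111100
step 5: 1101111111111101111100
step 6: 1111111111111111111100
count of 1: 20

20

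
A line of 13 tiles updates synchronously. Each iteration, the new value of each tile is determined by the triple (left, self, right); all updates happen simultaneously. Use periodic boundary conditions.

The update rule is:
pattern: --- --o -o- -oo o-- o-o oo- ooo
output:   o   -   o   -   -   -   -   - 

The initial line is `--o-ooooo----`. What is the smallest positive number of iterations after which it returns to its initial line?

2

o-o-------ooo
--o-ooooo----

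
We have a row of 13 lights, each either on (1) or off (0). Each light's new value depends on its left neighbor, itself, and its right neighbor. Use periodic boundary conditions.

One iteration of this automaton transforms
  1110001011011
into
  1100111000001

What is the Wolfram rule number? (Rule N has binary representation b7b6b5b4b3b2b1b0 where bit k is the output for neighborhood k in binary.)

135

position 0: 111 → 1  (bit 7 = 1)
position 2: 110 → 0  (bit 6 = 0)
position 7: 101 → 0  (bit 5 = 0)
position 3: 100 → 0  (bit 4 = 0)
position 8: 011 → 0  (bit 3 = 0)
position 6: 010 → 1  (bit 2 = 1)
position 5: 001 → 1  (bit 1 = 1)
position 4: 000 → 1  (bit 0 = 1)
bits b7..b0 = 10000111 = 135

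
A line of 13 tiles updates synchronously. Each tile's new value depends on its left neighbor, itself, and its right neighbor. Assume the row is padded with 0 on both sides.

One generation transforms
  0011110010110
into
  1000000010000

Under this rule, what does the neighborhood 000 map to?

1

At position 0 the neighborhood is 000; the next row has 1 there.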